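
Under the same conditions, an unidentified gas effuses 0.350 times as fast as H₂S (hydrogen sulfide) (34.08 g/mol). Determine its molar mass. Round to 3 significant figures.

278 g/mol

Since effusion rate ∝ 1/√M, rate_X/rate_H₂S = √(M_H₂S/M_X).
0.350 = √(34.08/M_X)
M_X = 34.08 / 0.350² = 34.08 / 0.1225 = 278 g/mol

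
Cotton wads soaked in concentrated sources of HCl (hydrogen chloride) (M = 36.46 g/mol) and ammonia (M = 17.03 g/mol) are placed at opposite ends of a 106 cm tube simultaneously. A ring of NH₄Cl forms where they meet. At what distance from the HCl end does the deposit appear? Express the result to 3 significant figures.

The fronts meet when d_HCl + d_NH₃ = L with d_HCl/d_NH₃ = √(M_NH₃/M_HCl) (Graham's law). Here √(M_NH₃/M_HCl) = √(17.03/36.46) = 0.6834.
With d_HCl + d_NH₃ = 106 cm, d_NH₃ = 106/(1 + 0.6834) = 62.97 cm.
d_HCl = 106 − 62.97 = 43.0 cm.

43.0 cm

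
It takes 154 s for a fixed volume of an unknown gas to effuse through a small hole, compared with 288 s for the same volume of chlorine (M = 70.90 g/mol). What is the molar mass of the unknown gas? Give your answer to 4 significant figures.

20.27 g/mol

Since effusion rate ∝ 1/√M, t_X/t_Cl₂ = √(M_X/M_Cl₂).
154/288 = 0.5347 = √(M_X/70.90)
M_X = 70.90 × 0.5347² = 70.90 × 0.2859 = 20.27 g/mol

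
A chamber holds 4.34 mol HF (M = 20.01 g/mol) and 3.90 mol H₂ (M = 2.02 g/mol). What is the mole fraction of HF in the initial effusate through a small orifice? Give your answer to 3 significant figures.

0.261

Effusion rate of each component ∝ n_i/√M_i (partial pressure × 1/√M).
So x_HF in the escaping gas = (n_HF/√M_HF) / Σ(n_i/√M_i)
= (4.34/√20.01) / (4.34/√20.01 + 3.90/√2.02) = 0.9702/(0.9702 + 2.744) = 0.261.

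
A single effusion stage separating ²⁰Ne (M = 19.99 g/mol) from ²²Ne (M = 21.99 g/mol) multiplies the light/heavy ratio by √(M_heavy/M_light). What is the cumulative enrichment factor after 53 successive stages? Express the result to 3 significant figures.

12.5

After 53 stages the ratio has grown by (√(21.99/19.99))^53 = (21.99/19.99)^(53/2).
= 1.10005^(53/2) = 12.5.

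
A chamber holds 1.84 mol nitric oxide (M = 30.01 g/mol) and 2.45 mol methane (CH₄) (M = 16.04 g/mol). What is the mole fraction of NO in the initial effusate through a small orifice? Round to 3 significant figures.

0.354

Each component's effusion rate ∝ (its partial pressure)·(1/√M) ∝ n_i/√M_i.
So x_NO in the escaping gas = (n_NO/√M_NO) / Σ(n_i/√M_i)
= (1.84/√30.01) / (1.84/√30.01 + 2.45/√16.04) = 0.3359/(0.3359 + 0.6117) = 0.354.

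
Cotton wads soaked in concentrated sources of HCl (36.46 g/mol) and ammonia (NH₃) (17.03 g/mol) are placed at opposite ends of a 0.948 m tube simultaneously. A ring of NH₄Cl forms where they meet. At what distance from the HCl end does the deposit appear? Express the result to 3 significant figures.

0.385 m

Distances travelled in equal time are proportional to diffusion rates, so d_HCl/d_NH₃ = √(M_NH₃/M_HCl) = √(17.03/36.46) = 0.6834.
With d_HCl + d_NH₃ = 0.948 m, d_NH₃ = 0.948/(1 + 0.6834) = 0.5631 m.
d_HCl = 0.948 − 0.5631 = 0.385 m.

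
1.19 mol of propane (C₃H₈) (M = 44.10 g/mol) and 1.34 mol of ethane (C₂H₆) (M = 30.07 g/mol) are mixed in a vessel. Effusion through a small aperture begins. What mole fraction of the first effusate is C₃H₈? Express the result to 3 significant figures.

0.423

Rate_i ∝ x_i/√M_i (Graham's law weighted by mole fraction), so the effusate composition follows n_i/√M_i.
Mole fraction of C₃H₈ in the effusate = (n_C₃H₈/√M_C₃H₈) / (n_C₃H₈/√M_C₃H₈ + n_C₂H₆/√M_C₂H₆)
= (1.19/√44.10) / (1.19/√44.10 + 1.34/√30.07) = 0.1792/(0.1792 + 0.2444) = 0.423.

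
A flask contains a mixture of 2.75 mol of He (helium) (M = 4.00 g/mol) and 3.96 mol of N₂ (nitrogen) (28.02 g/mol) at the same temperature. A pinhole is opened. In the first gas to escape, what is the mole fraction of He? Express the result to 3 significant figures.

Each component's effusion rate ∝ (its partial pressure)·(1/√M) ∝ n_i/√M_i.
Mole fraction of He in the effusate = (n_He/√M_He) / (n_He/√M_He + n_N₂/√M_N₂)
= (2.75/√4.00) / (2.75/√4.00 + 3.96/√28.02) = 1.375/(1.375 + 0.7481) = 0.648.

0.648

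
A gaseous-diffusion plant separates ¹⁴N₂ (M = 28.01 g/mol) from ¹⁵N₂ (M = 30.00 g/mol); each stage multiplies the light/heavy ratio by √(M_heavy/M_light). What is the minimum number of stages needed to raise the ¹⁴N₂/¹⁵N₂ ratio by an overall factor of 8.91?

64

Per stage α = (30.00/28.01)^(1/2) = 1.07105^0.5, giving ln α = 0.03432.
Need α^N ≥ 8.91 ⇒ N ≥ ln(8.91) / ln α = 2.187 / 0.03432 = 63.73.
Rounding up, N = 64 stages.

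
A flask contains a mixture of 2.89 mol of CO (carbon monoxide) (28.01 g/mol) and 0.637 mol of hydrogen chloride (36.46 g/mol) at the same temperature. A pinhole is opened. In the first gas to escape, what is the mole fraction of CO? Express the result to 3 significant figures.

0.838

Each component's effusion rate ∝ (its partial pressure)·(1/√M) ∝ n_i/√M_i.
x_CO(eff) = (n_CO/√M_CO) / (n_CO/√M_CO + n_HCl/√M_HCl)
= (2.89/√28.01) / (2.89/√28.01 + 0.637/√36.46) = 0.5461/(0.5461 + 0.1055) = 0.838.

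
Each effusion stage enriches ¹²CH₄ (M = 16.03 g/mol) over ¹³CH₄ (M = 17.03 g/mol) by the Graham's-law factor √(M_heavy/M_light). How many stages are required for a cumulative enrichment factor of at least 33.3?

With α = √(17.03/16.03) per stage, ln α = ½ ln(1.06238) = 0.03026.
Need α^N ≥ 33.3 ⇒ N ≥ ln(33.3) / ln α = 3.506 / 0.03026 = 115.86.
So at least 116 stages are needed.

116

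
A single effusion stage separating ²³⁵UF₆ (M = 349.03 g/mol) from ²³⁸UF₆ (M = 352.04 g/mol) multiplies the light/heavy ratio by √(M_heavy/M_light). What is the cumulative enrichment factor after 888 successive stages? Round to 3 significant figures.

Overall factor = α^888 with α = √(352.04/349.03), i.e. (352.04/349.03)^(888/2).
= 1.00862^444 = 45.3.

45.3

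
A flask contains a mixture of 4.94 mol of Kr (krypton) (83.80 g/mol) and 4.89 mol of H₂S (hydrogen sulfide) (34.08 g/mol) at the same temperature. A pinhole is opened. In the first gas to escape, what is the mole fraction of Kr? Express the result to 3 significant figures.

0.392

The effusion rate of species i is ∝ p_i/√M_i ∝ n_i/√M_i.
So x_Kr in the escaping gas = (n_Kr/√M_Kr) / Σ(n_i/√M_i)
= (4.94/√83.80) / (4.94/√83.80 + 4.89/√34.08) = 0.5396/(0.5396 + 0.8376) = 0.392.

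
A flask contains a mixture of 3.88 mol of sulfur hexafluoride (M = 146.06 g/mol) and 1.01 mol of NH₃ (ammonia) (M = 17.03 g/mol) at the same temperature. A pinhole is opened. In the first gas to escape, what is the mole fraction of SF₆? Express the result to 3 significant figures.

Rate_i ∝ x_i/√M_i (Graham's law weighted by mole fraction), so the effusate composition follows n_i/√M_i.
Mole fraction of SF₆ in the effusate = (n_SF₆/√M_SF₆) / (n_SF₆/√M_SF₆ + n_NH₃/√M_NH₃)
= (3.88/√146.06) / (3.88/√146.06 + 1.01/√17.03) = 0.3210/(0.3210 + 0.2447) = 0.567.

0.567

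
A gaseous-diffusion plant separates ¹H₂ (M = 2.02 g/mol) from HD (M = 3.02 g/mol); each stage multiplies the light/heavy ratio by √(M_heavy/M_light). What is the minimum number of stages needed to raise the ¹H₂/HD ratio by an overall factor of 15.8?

Per stage α = (3.02/2.02)^(1/2) = 1.49505^0.5, giving ln α = 0.2011.
Need α^N ≥ 15.8 ⇒ N ≥ ln(15.8) / ln α = 2.760 / 0.2011 = 13.73.
Minimum whole number of stages: N = 14.

14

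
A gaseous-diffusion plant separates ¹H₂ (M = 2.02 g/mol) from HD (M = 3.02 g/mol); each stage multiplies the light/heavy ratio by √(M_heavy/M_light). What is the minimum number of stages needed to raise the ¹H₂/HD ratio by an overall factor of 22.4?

16

Single-stage factor α = √(3.02/2.02), so ln α = ½ ln(1.49505) = 0.2011.
Need α^N ≥ 22.4 ⇒ N ≥ ln(22.4) / ln α = 3.109 / 0.2011 = 15.46.
Rounding up, N = 16 stages.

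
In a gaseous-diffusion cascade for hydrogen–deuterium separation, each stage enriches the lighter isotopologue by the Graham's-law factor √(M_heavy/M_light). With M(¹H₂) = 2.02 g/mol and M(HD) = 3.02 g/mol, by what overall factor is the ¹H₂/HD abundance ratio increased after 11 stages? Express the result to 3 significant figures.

9.13

Each stage multiplies the ratio by α = √(3.02/2.02), so after 11 stages the overall factor is α^11 = (3.02/2.02)^(11/2).
= 1.49505^(11/2) = 9.13.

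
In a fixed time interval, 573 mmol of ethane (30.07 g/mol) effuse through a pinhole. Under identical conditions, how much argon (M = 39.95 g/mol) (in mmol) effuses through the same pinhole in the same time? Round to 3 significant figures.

From Graham's law, rate_Ar/rate_C₂H₆ = √(M_C₂H₆/M_Ar) = √(30.07/39.95) = √0.7527 = 0.8676.
So the amount for Ar is 573 × 0.8676 = 497 mmol.

497 mmol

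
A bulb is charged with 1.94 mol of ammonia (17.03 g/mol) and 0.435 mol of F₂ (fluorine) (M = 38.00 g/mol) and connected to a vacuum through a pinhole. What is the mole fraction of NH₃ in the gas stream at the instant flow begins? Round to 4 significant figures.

Each component's effusion rate ∝ (its partial pressure)·(1/√M) ∝ n_i/√M_i.
So x_NH₃ in the escaping gas = (n_NH₃/√M_NH₃) / Σ(n_i/√M_i)
= (1.94/√17.03) / (1.94/√17.03 + 0.435/√38.00) = 0.4701/(0.4701 + 0.07057) = 0.8695.

0.8695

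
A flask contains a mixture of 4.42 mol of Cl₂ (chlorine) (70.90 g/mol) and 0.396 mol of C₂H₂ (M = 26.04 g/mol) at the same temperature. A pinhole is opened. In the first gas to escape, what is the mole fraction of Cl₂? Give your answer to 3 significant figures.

0.871

Each component's effusion rate ∝ (its partial pressure)·(1/√M) ∝ n_i/√M_i.
So x_Cl₂ in the escaping gas = (n_Cl₂/√M_Cl₂) / Σ(n_i/√M_i)
= (4.42/√70.90) / (4.42/√70.90 + 0.396/√26.04) = 0.5249/(0.5249 + 0.07760) = 0.871.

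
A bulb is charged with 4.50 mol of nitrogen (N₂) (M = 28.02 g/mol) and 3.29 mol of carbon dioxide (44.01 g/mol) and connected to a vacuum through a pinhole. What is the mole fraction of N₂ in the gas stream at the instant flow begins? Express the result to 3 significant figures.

The effusion rate of species i is ∝ p_i/√M_i ∝ n_i/√M_i.
x_N₂(eff) = (n_N₂/√M_N₂) / (n_N₂/√M_N₂ + n_CO₂/√M_CO₂)
= (4.50/√28.02) / (4.50/√28.02 + 3.29/√44.01) = 0.8501/(0.8501 + 0.4959) = 0.632.

0.632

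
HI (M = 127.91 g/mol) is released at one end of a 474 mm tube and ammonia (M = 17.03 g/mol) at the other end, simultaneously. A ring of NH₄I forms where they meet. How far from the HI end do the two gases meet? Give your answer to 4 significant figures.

Distances travelled in equal time are proportional to diffusion rates, so d_HI/d_NH₃ = √(M_NH₃/M_HI) = √(17.03/127.91) = 0.3649.
With d_HI + d_NH₃ = 474 mm, d_NH₃ = 474/(1 + 0.3649) = 347.3 mm.
d_HI = 474 − 347.3 = 126.7 mm.

126.7 mm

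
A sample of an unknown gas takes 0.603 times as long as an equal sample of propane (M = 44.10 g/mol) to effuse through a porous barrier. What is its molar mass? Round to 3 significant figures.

From Graham's law, t_X/t_C₃H₈ = √(M_X/M_C₃H₈).
0.603 = √(M_X/44.10)
M_X = 44.10 × 0.603² = 44.10 × 0.3636 = 16.0 g/mol

16.0 g/mol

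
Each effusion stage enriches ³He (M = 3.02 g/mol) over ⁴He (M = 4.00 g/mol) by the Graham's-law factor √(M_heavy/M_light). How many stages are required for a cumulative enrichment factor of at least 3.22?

9

Per stage α = (4.00/3.02)^(1/2) = 1.32450^0.5, giving ln α = 0.1405.
Need α^N ≥ 3.22 ⇒ N ≥ ln(3.22) / ln α = 1.169 / 0.1405 = 8.32.
So at least 9 stages are needed.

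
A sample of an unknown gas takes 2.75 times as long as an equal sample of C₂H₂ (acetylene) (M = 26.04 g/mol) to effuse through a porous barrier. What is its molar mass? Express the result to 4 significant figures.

Graham's law gives t_X/t_C₂H₂ = √(M_X/M_C₂H₂).
2.75 = √(M_X/26.04)
M_X = 26.04 × 2.75² = 26.04 × 7.562 = 196.9 g/mol

196.9 g/mol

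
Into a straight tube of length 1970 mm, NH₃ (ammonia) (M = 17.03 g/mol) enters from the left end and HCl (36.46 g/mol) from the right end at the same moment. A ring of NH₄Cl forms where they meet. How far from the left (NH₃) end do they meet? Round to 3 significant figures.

1170 mm

Distances travelled in equal time are proportional to diffusion rates, so d_NH₃/d_HCl = √(M_HCl/M_NH₃) = √(36.46/17.03) = 1.463.
With d_NH₃ + d_HCl = 1970 mm, d_HCl = 1970/(1 + 1.463) = 799.8 mm.
d_NH₃ = 1970 − 799.8 = 1170 mm.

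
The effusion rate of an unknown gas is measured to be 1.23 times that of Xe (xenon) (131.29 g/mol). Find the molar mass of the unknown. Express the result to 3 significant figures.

Using Graham's law: rate_X/rate_Xe = √(M_Xe/M_X).
1.23 = √(131.29/M_X)
M_X = 131.29 / 1.23² = 131.29 / 1.513 = 86.8 g/mol

86.8 g/mol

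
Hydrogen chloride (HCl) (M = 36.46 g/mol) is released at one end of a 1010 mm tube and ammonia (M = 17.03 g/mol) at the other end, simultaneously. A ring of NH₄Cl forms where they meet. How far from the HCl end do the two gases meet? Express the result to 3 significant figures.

In equal time, each gas travels a distance ∝ its rate ∝ 1/√M, so d_HCl/d_NH₃ = √(M_NH₃/M_HCl) = √(17.03/36.46) = 0.6834.
With d_HCl + d_NH₃ = 1010 mm, d_NH₃ = 1010/(1 + 0.6834) = 600.0 mm.
d_HCl = 1010 − 600.0 = 410 mm.

410 mm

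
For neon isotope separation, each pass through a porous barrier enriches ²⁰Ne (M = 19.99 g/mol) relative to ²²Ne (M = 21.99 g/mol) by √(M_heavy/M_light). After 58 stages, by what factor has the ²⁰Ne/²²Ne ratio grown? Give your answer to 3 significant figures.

Overall factor = α^58 with α = √(21.99/19.99), i.e. (21.99/19.99)^(58/2).
= 1.10005^29 = 15.9.

15.9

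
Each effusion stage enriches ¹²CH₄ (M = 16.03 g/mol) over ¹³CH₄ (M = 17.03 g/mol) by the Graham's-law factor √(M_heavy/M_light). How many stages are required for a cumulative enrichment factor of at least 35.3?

118

Single-stage factor α = √(17.03/16.03), so ln α = ½ ln(1.06238) = 0.03026.
Need α^N ≥ 35.3 ⇒ N ≥ ln(35.3) / ln α = 3.564 / 0.03026 = 117.79.
Minimum whole number of stages: N = 118.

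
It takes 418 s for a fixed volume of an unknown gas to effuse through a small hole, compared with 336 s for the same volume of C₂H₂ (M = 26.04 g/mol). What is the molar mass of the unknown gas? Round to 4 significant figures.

40.30 g/mol

Graham's law gives t_X/t_C₂H₂ = √(M_X/M_C₂H₂).
418/336 = 1.244 = √(M_X/26.04)
M_X = 26.04 × 1.244² = 26.04 × 1.548 = 40.30 g/mol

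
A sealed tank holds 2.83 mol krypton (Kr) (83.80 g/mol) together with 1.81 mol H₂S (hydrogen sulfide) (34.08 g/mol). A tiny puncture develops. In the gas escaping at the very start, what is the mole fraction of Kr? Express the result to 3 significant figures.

0.499

Rate_i ∝ x_i/√M_i (Graham's law weighted by mole fraction), so the effusate composition follows n_i/√M_i.
x_Kr(eff) = (n_Kr/√M_Kr) / (n_Kr/√M_Kr + n_H₂S/√M_H₂S)
= (2.83/√83.80) / (2.83/√83.80 + 1.81/√34.08) = 0.3091/(0.3091 + 0.3100) = 0.499.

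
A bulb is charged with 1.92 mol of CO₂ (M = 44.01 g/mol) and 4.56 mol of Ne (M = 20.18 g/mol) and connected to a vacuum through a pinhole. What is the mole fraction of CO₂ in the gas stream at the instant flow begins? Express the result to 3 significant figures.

0.222

Each component's effusion rate ∝ (its partial pressure)·(1/√M) ∝ n_i/√M_i.
x_CO₂(eff) = (n_CO₂/√M_CO₂) / (n_CO₂/√M_CO₂ + n_Ne/√M_Ne)
= (1.92/√44.01) / (1.92/√44.01 + 4.56/√20.18) = 0.2894/(0.2894 + 1.015) = 0.222.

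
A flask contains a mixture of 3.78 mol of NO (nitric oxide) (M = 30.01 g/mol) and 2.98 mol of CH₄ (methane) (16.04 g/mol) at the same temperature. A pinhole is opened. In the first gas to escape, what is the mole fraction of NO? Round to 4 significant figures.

0.4812

Rate_i ∝ x_i/√M_i (Graham's law weighted by mole fraction), so the effusate composition follows n_i/√M_i.
Mole fraction of NO in the effusate = (n_NO/√M_NO) / (n_NO/√M_NO + n_CH₄/√M_CH₄)
= (3.78/√30.01) / (3.78/√30.01 + 2.98/√16.04) = 0.6900/(0.6900 + 0.7441) = 0.4812.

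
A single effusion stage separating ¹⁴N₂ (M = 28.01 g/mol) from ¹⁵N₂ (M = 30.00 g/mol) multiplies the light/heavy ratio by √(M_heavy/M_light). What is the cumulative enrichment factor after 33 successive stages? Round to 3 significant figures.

The single-stage factor is √(M_heavy/M_light), so 33 stages give [√(30.00/28.01)]^33 = (30.00/28.01)^(33/2).
= 1.07105^(33/2) = 3.10.

3.10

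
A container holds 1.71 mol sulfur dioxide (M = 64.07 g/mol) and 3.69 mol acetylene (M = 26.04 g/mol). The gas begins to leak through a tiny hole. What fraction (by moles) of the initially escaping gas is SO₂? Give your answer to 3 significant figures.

0.228

Effusion rate of each component ∝ n_i/√M_i (partial pressure × 1/√M).
So x_SO₂ in the escaping gas = (n_SO₂/√M_SO₂) / Σ(n_i/√M_i)
= (1.71/√64.07) / (1.71/√64.07 + 3.69/√26.04) = 0.2136/(0.2136 + 0.7231) = 0.228.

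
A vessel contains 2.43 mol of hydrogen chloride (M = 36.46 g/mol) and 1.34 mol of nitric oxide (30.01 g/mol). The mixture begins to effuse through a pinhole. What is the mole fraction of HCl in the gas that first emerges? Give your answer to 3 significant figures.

Each component's effusion rate ∝ (its partial pressure)·(1/√M) ∝ n_i/√M_i.
x_HCl(eff) = (n_HCl/√M_HCl) / (n_HCl/√M_HCl + n_NO/√M_NO)
= (2.43/√36.46) / (2.43/√36.46 + 1.34/√30.01) = 0.4024/(0.4024 + 0.2446) = 0.622.

0.622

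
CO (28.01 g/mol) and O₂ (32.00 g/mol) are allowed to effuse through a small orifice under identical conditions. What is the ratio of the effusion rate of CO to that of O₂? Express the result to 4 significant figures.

1.069

Using Graham's law: rate_CO/rate_O₂ = √(M_O₂/M_CO) = √(32.00/28.01) = √1.142 = 1.069.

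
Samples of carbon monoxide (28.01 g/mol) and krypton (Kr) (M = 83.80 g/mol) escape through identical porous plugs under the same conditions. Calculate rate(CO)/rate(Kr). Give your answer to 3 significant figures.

1.73

Since effusion rate ∝ 1/√M, rate_CO/rate_Kr = √(M_Kr/M_CO) = √(83.80/28.01) = √2.992 = 1.73.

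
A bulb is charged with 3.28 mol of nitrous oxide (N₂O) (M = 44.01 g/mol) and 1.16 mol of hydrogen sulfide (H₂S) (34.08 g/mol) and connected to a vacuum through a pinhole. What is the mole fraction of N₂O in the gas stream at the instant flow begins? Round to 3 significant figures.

The effusion rate of species i is ∝ p_i/√M_i ∝ n_i/√M_i.
x_N₂O(eff) = (n_N₂O/√M_N₂O) / (n_N₂O/√M_N₂O + n_H₂S/√M_H₂S)
= (3.28/√44.01) / (3.28/√44.01 + 1.16/√34.08) = 0.4944/(0.4944 + 0.1987) = 0.713.

0.713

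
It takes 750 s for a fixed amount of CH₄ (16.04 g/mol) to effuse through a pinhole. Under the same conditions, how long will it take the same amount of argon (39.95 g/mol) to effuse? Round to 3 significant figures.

1180 s

Since effusion rate ∝ 1/√M, t_Ar/t_CH₄ = √(M_Ar/M_CH₄) = √(39.95/16.04) = √2.491 = 1.578.
So the time for Ar is 750 × 1.578 = 1180 s.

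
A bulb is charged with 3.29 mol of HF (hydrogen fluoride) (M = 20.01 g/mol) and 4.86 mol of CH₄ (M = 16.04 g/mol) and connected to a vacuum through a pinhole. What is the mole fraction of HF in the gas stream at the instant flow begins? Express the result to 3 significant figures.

0.377

The effusion rate of species i is ∝ p_i/√M_i ∝ n_i/√M_i.
Mole fraction of HF in the effusate = (n_HF/√M_HF) / (n_HF/√M_HF + n_CH₄/√M_CH₄)
= (3.29/√20.01) / (3.29/√20.01 + 4.86/√16.04) = 0.7355/(0.7355 + 1.213) = 0.377.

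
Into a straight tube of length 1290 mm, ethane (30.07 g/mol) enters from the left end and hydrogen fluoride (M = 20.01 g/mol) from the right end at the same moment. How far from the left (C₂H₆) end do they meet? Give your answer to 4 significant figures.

In equal time, each gas travels a distance ∝ its rate ∝ 1/√M, so d_C₂H₆/d_HF = √(M_HF/M_C₂H₆) = √(20.01/30.07) = 0.8157.
With d_C₂H₆ + d_HF = 1290 mm, d_HF = 1290/(1 + 0.8157) = 710.5 mm.
d_C₂H₆ = 1290 − 710.5 = 579.5 mm.

579.5 mm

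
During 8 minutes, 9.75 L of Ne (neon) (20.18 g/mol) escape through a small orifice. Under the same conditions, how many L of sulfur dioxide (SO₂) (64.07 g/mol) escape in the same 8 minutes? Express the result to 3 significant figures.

Graham's law gives rate_SO₂/rate_Ne = √(M_Ne/M_SO₂) = √(20.18/64.07) = √0.3150 = 0.5612.
So the volume for SO₂ is 9.75 × 0.5612 = 5.47 L.

5.47 L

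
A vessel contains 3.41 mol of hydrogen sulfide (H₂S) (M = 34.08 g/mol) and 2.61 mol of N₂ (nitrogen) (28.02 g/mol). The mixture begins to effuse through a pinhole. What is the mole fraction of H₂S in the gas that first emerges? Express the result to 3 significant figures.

The effusion rate of species i is ∝ p_i/√M_i ∝ n_i/√M_i.
So x_H₂S in the escaping gas = (n_H₂S/√M_H₂S) / Σ(n_i/√M_i)
= (3.41/√34.08) / (3.41/√34.08 + 2.61/√28.02) = 0.5841/(0.5841 + 0.4931) = 0.542.

0.542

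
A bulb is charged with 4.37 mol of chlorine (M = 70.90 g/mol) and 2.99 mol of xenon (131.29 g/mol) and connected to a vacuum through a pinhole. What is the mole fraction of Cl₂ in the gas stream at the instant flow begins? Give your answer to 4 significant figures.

Effusion rate of each component ∝ n_i/√M_i (partial pressure × 1/√M).
x_Cl₂(eff) = (n_Cl₂/√M_Cl₂) / (n_Cl₂/√M_Cl₂ + n_Xe/√M_Xe)
= (4.37/√70.90) / (4.37/√70.90 + 2.99/√131.29) = 0.5190/(0.5190 + 0.2609) = 0.6654.

0.6654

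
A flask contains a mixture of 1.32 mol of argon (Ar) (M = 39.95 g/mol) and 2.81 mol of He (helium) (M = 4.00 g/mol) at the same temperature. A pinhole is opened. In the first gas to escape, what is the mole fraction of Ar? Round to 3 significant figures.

Effusion rate of each component ∝ n_i/√M_i (partial pressure × 1/√M).
x_Ar(eff) = (n_Ar/√M_Ar) / (n_Ar/√M_Ar + n_He/√M_He)
= (1.32/√39.95) / (1.32/√39.95 + 2.81/√4.00) = 0.2088/(0.2088 + 1.405) = 0.129.

0.129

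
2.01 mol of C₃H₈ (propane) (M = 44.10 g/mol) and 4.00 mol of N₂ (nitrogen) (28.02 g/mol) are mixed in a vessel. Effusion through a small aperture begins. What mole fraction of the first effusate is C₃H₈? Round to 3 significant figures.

The effusion rate of species i is ∝ p_i/√M_i ∝ n_i/√M_i.
Mole fraction of C₃H₈ in the effusate = (n_C₃H₈/√M_C₃H₈) / (n_C₃H₈/√M_C₃H₈ + n_N₂/√M_N₂)
= (2.01/√44.10) / (2.01/√44.10 + 4.00/√28.02) = 0.3027/(0.3027 + 0.7557) = 0.286.

0.286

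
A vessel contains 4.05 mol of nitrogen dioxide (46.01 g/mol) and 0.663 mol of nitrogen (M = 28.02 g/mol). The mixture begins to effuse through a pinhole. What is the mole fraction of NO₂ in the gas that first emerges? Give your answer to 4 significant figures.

0.8266

Rate_i ∝ x_i/√M_i (Graham's law weighted by mole fraction), so the effusate composition follows n_i/√M_i.
So x_NO₂ in the escaping gas = (n_NO₂/√M_NO₂) / Σ(n_i/√M_i)
= (4.05/√46.01) / (4.05/√46.01 + 0.663/√28.02) = 0.5971/(0.5971 + 0.1253) = 0.8266.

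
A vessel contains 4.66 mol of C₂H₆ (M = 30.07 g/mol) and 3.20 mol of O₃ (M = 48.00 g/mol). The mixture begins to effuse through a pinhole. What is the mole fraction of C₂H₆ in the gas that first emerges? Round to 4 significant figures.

Effusion rate of each component ∝ n_i/√M_i (partial pressure × 1/√M).
Mole fraction of C₂H₆ in the effusate = (n_C₂H₆/√M_C₂H₆) / (n_C₂H₆/√M_C₂H₆ + n_O₃/√M_O₃)
= (4.66/√30.07) / (4.66/√30.07 + 3.20/√48.00) = 0.8498/(0.8498 + 0.4619) = 0.6479.

0.6479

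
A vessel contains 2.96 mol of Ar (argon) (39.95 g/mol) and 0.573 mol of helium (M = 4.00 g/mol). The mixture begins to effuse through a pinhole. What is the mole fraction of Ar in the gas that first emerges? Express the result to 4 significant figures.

0.6204

Each component's effusion rate ∝ (its partial pressure)·(1/√M) ∝ n_i/√M_i.
x_Ar(eff) = (n_Ar/√M_Ar) / (n_Ar/√M_Ar + n_He/√M_He)
= (2.96/√39.95) / (2.96/√39.95 + 0.573/√4.00) = 0.4683/(0.4683 + 0.2865) = 0.6204.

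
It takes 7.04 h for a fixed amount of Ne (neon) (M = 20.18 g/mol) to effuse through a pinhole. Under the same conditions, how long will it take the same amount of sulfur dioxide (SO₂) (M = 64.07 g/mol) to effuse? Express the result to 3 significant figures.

Graham's law gives t_SO₂/t_Ne = √(M_SO₂/M_Ne) = √(64.07/20.18) = √3.175 = 1.782.
So the time for SO₂ is 7.04 × 1.782 = 12.5 h.

12.5 h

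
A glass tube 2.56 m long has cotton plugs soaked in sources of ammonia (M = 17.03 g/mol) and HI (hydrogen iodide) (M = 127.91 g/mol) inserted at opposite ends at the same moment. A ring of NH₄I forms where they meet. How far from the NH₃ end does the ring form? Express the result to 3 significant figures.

1.88 m

Graham's law gives d_NH₃/d_HI = rate_NH₃/rate_HI = √(M_HI/M_NH₃) = √(127.91/17.03) = 2.741.
With d_NH₃ + d_HI = 2.56 m, d_HI = 2.56/(1 + 2.741) = 0.6844 m.
d_NH₃ = 2.56 − 0.6844 = 1.88 m.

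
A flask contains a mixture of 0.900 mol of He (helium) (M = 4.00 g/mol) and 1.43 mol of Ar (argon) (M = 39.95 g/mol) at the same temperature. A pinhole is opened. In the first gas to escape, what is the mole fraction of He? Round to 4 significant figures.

0.6654

The effusion rate of species i is ∝ p_i/√M_i ∝ n_i/√M_i.
x_He(eff) = (n_He/√M_He) / (n_He/√M_He + n_Ar/√M_Ar)
= (0.900/√4.00) / (0.900/√4.00 + 1.43/√39.95) = 0.4500/(0.4500 + 0.2262) = 0.6654.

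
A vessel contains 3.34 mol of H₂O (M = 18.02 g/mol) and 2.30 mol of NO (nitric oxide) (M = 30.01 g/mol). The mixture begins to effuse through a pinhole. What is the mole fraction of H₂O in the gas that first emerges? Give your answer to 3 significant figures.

The effusion rate of species i is ∝ p_i/√M_i ∝ n_i/√M_i.
x_H₂O(eff) = (n_H₂O/√M_H₂O) / (n_H₂O/√M_H₂O + n_NO/√M_NO)
= (3.34/√18.02) / (3.34/√18.02 + 2.30/√30.01) = 0.7868/(0.7868 + 0.4199) = 0.652.

0.652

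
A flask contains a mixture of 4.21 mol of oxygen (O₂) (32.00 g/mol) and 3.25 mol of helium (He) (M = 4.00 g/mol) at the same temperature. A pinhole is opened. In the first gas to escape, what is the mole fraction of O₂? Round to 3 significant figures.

Effusion rate of each component ∝ n_i/√M_i (partial pressure × 1/√M).
x_O₂(eff) = (n_O₂/√M_O₂) / (n_O₂/√M_O₂ + n_He/√M_He)
= (4.21/√32.00) / (4.21/√32.00 + 3.25/√4.00) = 0.7442/(0.7442 + 1.625) = 0.314.

0.314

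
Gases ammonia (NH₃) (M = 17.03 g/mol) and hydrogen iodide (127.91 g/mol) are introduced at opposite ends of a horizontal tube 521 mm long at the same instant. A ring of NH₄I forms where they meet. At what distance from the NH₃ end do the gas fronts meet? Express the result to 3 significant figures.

The fronts meet when d_NH₃ + d_HI = L with d_NH₃/d_HI = √(M_HI/M_NH₃) (Graham's law). Here √(M_HI/M_NH₃) = √(127.91/17.03) = 2.741.
With d_NH₃ + d_HI = 521 mm, d_HI = 521/(1 + 2.741) = 139.3 mm.
d_NH₃ = 521 − 139.3 = 382 mm.

382 mm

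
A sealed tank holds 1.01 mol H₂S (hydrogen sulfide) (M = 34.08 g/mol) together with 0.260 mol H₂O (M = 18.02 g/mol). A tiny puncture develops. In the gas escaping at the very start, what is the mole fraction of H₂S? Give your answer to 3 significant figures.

The effusion rate of species i is ∝ p_i/√M_i ∝ n_i/√M_i.
Mole fraction of H₂S in the effusate = (n_H₂S/√M_H₂S) / (n_H₂S/√M_H₂S + n_H₂O/√M_H₂O)
= (1.01/√34.08) / (1.01/√34.08 + 0.260/√18.02) = 0.1730/(0.1730 + 0.06125) = 0.739.

0.739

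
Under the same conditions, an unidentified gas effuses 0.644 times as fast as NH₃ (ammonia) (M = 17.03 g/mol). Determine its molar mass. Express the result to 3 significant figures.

By Graham's law, rate_X/rate_NH₃ = √(M_NH₃/M_X).
0.644 = √(17.03/M_X)
M_X = 17.03 / 0.644² = 17.03 / 0.4147 = 41.1 g/mol

41.1 g/mol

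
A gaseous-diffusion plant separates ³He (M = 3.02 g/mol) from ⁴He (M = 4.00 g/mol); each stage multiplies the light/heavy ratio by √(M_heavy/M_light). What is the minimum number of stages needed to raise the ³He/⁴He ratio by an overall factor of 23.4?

23

With α = √(4.00/3.02) per stage, ln α = ½ ln(1.32450) = 0.1405.
Need α^N ≥ 23.4 ⇒ N ≥ ln(23.4) / ln α = 3.153 / 0.1405 = 22.44.
So at least 23 stages are needed.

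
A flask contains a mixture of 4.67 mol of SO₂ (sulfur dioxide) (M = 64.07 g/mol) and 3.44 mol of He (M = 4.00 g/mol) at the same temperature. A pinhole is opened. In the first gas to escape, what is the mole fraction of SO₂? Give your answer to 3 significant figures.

0.253

Rate_i ∝ x_i/√M_i (Graham's law weighted by mole fraction), so the effusate composition follows n_i/√M_i.
Mole fraction of SO₂ in the effusate = (n_SO₂/√M_SO₂) / (n_SO₂/√M_SO₂ + n_He/√M_He)
= (4.67/√64.07) / (4.67/√64.07 + 3.44/√4.00) = 0.5834/(0.5834 + 1.720) = 0.253.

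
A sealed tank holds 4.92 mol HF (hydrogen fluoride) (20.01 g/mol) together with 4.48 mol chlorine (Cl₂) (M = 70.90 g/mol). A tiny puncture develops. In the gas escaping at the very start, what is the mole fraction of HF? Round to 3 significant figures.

Effusion rate of each component ∝ n_i/√M_i (partial pressure × 1/√M).
Mole fraction of HF in the effusate = (n_HF/√M_HF) / (n_HF/√M_HF + n_Cl₂/√M_Cl₂)
= (4.92/√20.01) / (4.92/√20.01 + 4.48/√70.90) = 1.100/(1.100 + 0.5321) = 0.674.

0.674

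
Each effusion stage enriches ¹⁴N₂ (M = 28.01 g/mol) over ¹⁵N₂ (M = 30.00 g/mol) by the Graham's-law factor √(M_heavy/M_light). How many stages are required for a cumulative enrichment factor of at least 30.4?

100

With α = √(30.00/28.01) per stage, ln α = ½ ln(1.07105) = 0.03432.
Need α^N ≥ 30.4 ⇒ N ≥ ln(30.4) / ln α = 3.414 / 0.03432 = 99.49.
Rounding up, N = 100 stages.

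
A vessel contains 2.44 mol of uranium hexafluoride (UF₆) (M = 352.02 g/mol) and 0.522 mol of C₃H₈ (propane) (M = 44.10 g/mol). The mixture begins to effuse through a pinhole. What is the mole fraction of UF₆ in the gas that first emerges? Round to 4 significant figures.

Each component's effusion rate ∝ (its partial pressure)·(1/√M) ∝ n_i/√M_i.
So x_UF₆ in the escaping gas = (n_UF₆/√M_UF₆) / Σ(n_i/√M_i)
= (2.44/√352.02) / (2.44/√352.02 + 0.522/√44.10) = 0.1300/(0.1300 + 0.07861) = 0.6233.

0.6233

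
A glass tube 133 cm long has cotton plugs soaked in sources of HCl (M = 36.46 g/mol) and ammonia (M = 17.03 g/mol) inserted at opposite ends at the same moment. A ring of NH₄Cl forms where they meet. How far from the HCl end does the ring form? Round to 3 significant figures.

54.0 cm

In equal time, each gas travels a distance ∝ its rate ∝ 1/√M, so d_HCl/d_NH₃ = √(M_NH₃/M_HCl) = √(17.03/36.46) = 0.6834.
With d_HCl + d_NH₃ = 133 cm, d_NH₃ = 133/(1 + 0.6834) = 79.00 cm.
d_HCl = 133 − 79.00 = 54.0 cm.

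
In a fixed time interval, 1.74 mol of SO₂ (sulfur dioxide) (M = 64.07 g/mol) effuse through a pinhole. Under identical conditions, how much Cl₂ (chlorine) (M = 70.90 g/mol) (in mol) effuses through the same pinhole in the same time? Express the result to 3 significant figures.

1.65 mol

From Graham's law, rate_Cl₂/rate_SO₂ = √(M_SO₂/M_Cl₂) = √(64.07/70.90) = √0.9037 = 0.9506.
So the amount for Cl₂ is 1.74 × 0.9506 = 1.65 mol.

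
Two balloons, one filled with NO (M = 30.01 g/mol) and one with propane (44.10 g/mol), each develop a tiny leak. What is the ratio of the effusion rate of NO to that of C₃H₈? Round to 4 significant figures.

By Graham's law, rate_NO/rate_C₃H₈ = √(M_C₃H₈/M_NO) = √(44.10/30.01) = √1.470 = 1.212.

1.212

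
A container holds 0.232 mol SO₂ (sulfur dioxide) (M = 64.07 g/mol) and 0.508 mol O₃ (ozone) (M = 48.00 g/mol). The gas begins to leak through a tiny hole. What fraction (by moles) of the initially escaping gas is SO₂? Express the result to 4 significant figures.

0.2833

Each component's effusion rate ∝ (its partial pressure)·(1/√M) ∝ n_i/√M_i.
Mole fraction of SO₂ in the effusate = (n_SO₂/√M_SO₂) / (n_SO₂/√M_SO₂ + n_O₃/√M_O₃)
= (0.232/√64.07) / (0.232/√64.07 + 0.508/√48.00) = 0.02898/(0.02898 + 0.07332) = 0.2833.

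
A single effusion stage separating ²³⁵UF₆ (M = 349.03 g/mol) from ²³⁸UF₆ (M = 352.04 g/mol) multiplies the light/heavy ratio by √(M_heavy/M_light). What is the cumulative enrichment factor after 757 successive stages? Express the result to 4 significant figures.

25.79

The single-stage factor is √(M_heavy/M_light), so 757 stages give [√(352.04/349.03)]^757 = (352.04/349.03)^(757/2).
= 1.00862^(757/2) = 25.79.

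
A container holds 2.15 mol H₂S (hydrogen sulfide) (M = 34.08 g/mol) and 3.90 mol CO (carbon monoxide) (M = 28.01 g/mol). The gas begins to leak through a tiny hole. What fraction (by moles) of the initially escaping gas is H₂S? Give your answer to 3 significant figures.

0.333

The effusion rate of species i is ∝ p_i/√M_i ∝ n_i/√M_i.
Mole fraction of H₂S in the effusate = (n_H₂S/√M_H₂S) / (n_H₂S/√M_H₂S + n_CO/√M_CO)
= (2.15/√34.08) / (2.15/√34.08 + 3.90/√28.01) = 0.3683/(0.3683 + 0.7369) = 0.333.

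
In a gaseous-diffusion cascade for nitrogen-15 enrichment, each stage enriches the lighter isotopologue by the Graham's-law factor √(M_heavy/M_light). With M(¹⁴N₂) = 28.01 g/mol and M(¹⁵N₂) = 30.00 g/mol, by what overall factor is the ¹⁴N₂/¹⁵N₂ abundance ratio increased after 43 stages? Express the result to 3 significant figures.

Each stage multiplies the ratio by α = √(30.00/28.01), so after 43 stages the overall factor is α^43 = (30.00/28.01)^(43/2).
= 1.07105^(43/2) = 4.37.

4.37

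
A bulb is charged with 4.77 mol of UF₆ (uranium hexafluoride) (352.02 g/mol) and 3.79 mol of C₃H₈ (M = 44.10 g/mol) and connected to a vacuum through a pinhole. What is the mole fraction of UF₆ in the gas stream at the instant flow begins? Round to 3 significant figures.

0.308

Each component's effusion rate ∝ (its partial pressure)·(1/√M) ∝ n_i/√M_i.
x_UF₆(eff) = (n_UF₆/√M_UF₆) / (n_UF₆/√M_UF₆ + n_C₃H₈/√M_C₃H₈)
= (4.77/√352.02) / (4.77/√352.02 + 3.79/√44.10) = 0.2542/(0.2542 + 0.5707) = 0.308.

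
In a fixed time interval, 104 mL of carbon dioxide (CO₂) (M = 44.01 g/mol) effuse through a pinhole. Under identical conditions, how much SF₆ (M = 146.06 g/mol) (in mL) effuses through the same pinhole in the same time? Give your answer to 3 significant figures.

57.1 mL

Using Graham's law: rate_SF₆/rate_CO₂ = √(M_CO₂/M_SF₆) = √(44.01/146.06) = √0.3013 = 0.5489.
So the volume for SF₆ is 104 × 0.5489 = 57.1 mL.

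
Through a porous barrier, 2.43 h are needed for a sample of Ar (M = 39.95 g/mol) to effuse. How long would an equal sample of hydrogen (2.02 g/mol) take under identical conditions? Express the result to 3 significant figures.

By Graham's law, t_H₂/t_Ar = √(M_H₂/M_Ar) = √(2.02/39.95) = √0.05056 = 0.2249.
So the time for H₂ is 2.43 × 0.2249 = 0.546 h.

0.546 h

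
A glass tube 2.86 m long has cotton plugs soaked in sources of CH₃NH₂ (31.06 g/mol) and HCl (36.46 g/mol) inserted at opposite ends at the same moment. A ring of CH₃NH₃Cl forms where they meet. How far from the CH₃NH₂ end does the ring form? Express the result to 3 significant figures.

In equal time, each gas travels a distance ∝ its rate ∝ 1/√M, so d_CH₃NH₂/d_HCl = √(M_HCl/M_CH₃NH₂) = √(36.46/31.06) = 1.083.
With d_CH₃NH₂ + d_HCl = 2.86 m, d_HCl = 2.86/(1 + 1.083) = 1.373 m.
d_CH₃NH₂ = 2.86 − 1.373 = 1.49 m.

1.49 m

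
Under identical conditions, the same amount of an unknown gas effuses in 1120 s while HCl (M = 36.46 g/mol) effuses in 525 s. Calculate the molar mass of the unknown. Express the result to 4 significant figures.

Using Graham's law: t_X/t_HCl = √(M_X/M_HCl).
1120/525 = 2.133 = √(M_X/36.46)
M_X = 36.46 × 2.133² = 36.46 × 4.551 = 165.9 g/mol

165.9 g/mol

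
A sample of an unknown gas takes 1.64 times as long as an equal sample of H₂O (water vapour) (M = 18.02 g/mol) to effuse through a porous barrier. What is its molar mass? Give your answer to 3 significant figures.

48.5 g/mol

Since effusion rate ∝ 1/√M, t_X/t_H₂O = √(M_X/M_H₂O).
1.64 = √(M_X/18.02)
M_X = 18.02 × 1.64² = 18.02 × 2.690 = 48.5 g/mol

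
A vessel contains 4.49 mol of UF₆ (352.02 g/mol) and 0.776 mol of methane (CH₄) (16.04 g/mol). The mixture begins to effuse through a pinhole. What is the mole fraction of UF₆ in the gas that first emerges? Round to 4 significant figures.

0.5526

Effusion rate of each component ∝ n_i/√M_i (partial pressure × 1/√M).
x_UF₆(eff) = (n_UF₆/√M_UF₆) / (n_UF₆/√M_UF₆ + n_CH₄/√M_CH₄)
= (4.49/√352.02) / (4.49/√352.02 + 0.776/√16.04) = 0.2393/(0.2393 + 0.1938) = 0.5526.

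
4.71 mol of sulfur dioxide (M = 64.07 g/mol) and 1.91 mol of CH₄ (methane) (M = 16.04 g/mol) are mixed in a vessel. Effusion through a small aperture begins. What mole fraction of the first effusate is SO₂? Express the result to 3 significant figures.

0.552

Each component's effusion rate ∝ (its partial pressure)·(1/√M) ∝ n_i/√M_i.
x_SO₂(eff) = (n_SO₂/√M_SO₂) / (n_SO₂/√M_SO₂ + n_CH₄/√M_CH₄)
= (4.71/√64.07) / (4.71/√64.07 + 1.91/√16.04) = 0.5884/(0.5884 + 0.4769) = 0.552.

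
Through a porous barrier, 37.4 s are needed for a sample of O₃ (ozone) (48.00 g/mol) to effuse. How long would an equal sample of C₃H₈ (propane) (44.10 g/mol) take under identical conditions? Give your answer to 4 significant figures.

Graham's law gives t_C₃H₈/t_O₃ = √(M_C₃H₈/M_O₃) = √(44.10/48.00) = √0.9188 = 0.9585.
So the time for C₃H₈ is 37.4 × 0.9585 = 35.85 s.

35.85 s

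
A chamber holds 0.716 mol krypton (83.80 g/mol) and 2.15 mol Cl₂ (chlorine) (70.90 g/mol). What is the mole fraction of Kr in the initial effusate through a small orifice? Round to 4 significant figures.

0.2345

The effusion rate of species i is ∝ p_i/√M_i ∝ n_i/√M_i.
Mole fraction of Kr in the effusate = (n_Kr/√M_Kr) / (n_Kr/√M_Kr + n_Cl₂/√M_Cl₂)
= (0.716/√83.80) / (0.716/√83.80 + 2.15/√70.90) = 0.07822/(0.07822 + 0.2553) = 0.2345.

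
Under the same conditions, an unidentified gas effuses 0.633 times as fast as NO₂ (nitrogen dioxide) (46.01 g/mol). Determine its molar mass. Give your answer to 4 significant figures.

By Graham's law, rate_X/rate_NO₂ = √(M_NO₂/M_X).
0.633 = √(46.01/M_X)
M_X = 46.01 / 0.633² = 46.01 / 0.4007 = 114.8 g/mol

114.8 g/mol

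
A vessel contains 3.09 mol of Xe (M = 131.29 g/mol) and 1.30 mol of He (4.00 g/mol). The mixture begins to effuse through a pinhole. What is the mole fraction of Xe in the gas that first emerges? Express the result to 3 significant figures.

Each component's effusion rate ∝ (its partial pressure)·(1/√M) ∝ n_i/√M_i.
x_Xe(eff) = (n_Xe/√M_Xe) / (n_Xe/√M_Xe + n_He/√M_He)
= (3.09/√131.29) / (3.09/√131.29 + 1.30/√4.00) = 0.2697/(0.2697 + 0.6500) = 0.293.

0.293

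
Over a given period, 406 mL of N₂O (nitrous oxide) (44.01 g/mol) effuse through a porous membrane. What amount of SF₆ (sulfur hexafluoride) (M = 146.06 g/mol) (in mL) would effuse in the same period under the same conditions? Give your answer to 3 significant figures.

By Graham's law, rate_SF₆/rate_N₂O = √(M_N₂O/M_SF₆) = √(44.01/146.06) = √0.3013 = 0.5489.
So the volume for SF₆ is 406 × 0.5489 = 223 mL.

223 mL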